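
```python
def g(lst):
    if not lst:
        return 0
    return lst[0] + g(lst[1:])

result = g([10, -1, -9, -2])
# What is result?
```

10 + (-1) + (-9) + (-2) + 0 = -2

Answer: -2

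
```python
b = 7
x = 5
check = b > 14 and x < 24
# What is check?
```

Trace:
`b = 7` → b = 7
`x = 5` → x = 5
`check = b > 14 and x < 24` → check = False
So check = False

Answer: False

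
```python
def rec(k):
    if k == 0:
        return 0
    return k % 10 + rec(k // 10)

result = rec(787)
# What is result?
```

Sum of digits of 787: 7 + 8 + 7 = 22

Answer: 22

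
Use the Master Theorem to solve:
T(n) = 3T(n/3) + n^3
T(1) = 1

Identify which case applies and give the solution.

a=3, b=3, f(n)=n^3. log_3(3) = 1. Since c=3 > 1 and the regularity condition holds (3(n/3)^3 = (3/3^3)n^3 with 3/3^3 < 1), Case 3 applies: T(n) = Θ(f(n)) = O(n^3).

Answer: O(n^3) - Case 3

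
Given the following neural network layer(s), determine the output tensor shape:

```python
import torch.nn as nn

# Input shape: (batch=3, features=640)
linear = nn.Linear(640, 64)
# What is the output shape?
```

Input: (3, 640) -> Output: (3, 64)

Answer: (3, 64)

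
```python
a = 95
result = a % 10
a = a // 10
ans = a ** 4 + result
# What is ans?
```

Trace:
`a = 95` → a = 95
`result = a % 10` → result = 5
`a = a // 10` → a = 9
`ans = a ** 4 + result` → ans = 6566
So ans = 6566

Answer: 6566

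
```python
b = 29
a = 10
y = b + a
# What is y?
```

Trace:
`b = 29` → b = 29
`a = 10` → a = 10
`y = b + a` → y = 39
So y = 39

Answer: 39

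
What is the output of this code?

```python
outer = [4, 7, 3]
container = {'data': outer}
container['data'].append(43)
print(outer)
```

Key concept: dict holds reference to list.
Step by step:
`outer = [4, 7, 3]` → outer = [4, 7, 3]
`container = {'data': outer}` → container = {'data': [4, 7, 3]}
`container['data'].append(43)` → outer = [4, 7, 3, 43]; container = {'data': [4, 7, 3, 43]}
`print(outer)` → prints [4, 7, 3, 43]

Answer: [4, 7, 3, 43]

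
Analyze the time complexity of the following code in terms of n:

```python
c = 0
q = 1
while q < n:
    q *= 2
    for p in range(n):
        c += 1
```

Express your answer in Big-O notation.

Each loop level contributes: log n × n. Multiplying the contributions gives O(n log n).

Answer: O(n log n)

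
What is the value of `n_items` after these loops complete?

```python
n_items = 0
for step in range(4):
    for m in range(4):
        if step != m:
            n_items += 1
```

4² - 4 (exclude diagonal)
`n_items` takes the values: 0 → 1 → 2 → 3 → 4 → 5 → 6 → 7 → 8 → 9 → 10 → 11 → 12

Answer: 12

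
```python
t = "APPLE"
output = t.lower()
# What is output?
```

Trace:
`t = "APPLE"` → t = 'APPLE'
`output = t.lower()` → output = 'apple'
So output = 'apple'

Answer: 'apple'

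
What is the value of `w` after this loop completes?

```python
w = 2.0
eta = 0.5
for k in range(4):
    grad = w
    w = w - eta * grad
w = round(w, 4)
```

Gradient descent: w = 2.0 * (1 - 0.5)^4
`w` takes the values: 2.0 → 1.0 → 0.5 → 0.25 → 0.125

Answer: 0.125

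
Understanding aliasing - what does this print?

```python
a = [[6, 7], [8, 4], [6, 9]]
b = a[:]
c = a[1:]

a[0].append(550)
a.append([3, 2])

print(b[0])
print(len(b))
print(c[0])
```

Key concept: slice with nested mutation.
Step by step:
`a = [[6, 7], [8, 4], [6, 9]]` → a = [[6, 7], [8, 4], [6, 9]]
`b = a[:]` → b = [[6, 7], [8, 4], [6, 9]]
`c = a[1:]` → c = [[8, 4], [6, 9]]
`a[0].append(550)` → a = [[6, 7, 550], [8, 4], [6, 9]]; b = [[6, 7, 550], [8, 4], [6, 9]]
`a.append([3, 2])` → a = [[6, 7, 550], [8, 4], [6, 9], [3, 2]]
`print(b[0])` → prints [6, 7, 550]
`print(len(b))` → prints 3
`print(c[0])` → prints [8, 4]

Answer:
[6, 7, 550]
3
[8, 4]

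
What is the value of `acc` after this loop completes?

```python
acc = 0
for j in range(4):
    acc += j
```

Sum of 0 to 3 = 6
`acc` takes the values: 0 → 1 → 3 → 6

Answer: 6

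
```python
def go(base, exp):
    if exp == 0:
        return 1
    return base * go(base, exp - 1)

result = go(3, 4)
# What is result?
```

go(3, 4) = 3 * 3 * 3 * 3 = 81

Answer: 81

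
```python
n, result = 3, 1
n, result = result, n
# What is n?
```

Trace:
`n, result = 3, 1` → n = 3; result = 1
`n, result = result, n` → n = 1; result = 3
So n = 1

Answer: 1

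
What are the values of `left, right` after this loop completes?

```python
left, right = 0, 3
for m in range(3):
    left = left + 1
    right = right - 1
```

left goes 0→3, right goes 3→0
`left, right` takes the values: (0, 3) → (1, 3) → (1, 2) → (2, 2) → (2, 1) → (3, 1) → (3, 0)

Answer: 3, 0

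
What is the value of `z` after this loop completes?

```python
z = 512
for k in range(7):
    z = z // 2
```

Halve 7 times: 512 // 2^7 = 4
`z` takes the values: 512 → 256 → 128 → 64 → 32 → 16 → 8 → 4

Answer: 4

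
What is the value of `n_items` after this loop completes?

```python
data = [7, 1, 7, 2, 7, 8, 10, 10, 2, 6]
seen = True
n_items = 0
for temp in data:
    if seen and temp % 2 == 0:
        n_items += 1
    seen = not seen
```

Count even values at even positions
`n_items` takes the values: 0 → 1 → 2

Answer: 2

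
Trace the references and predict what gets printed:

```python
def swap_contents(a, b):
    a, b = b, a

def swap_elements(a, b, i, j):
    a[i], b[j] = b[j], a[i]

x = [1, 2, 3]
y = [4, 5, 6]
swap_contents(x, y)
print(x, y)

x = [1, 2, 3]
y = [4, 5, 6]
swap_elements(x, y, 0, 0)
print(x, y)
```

Key concept: parameter rebinding vs mutation.
Step by step:
`x = [1, 2, 3]` → x = [1, 2, 3]
`y = [4, 5, 6]` → y = [4, 5, 6]
`swap_contents(x, y)` → no visible change to tracked variables
`print(x, y)` → prints [1, 2, 3] [4, 5, 6]
`x = [1, 2, 3]` → x = [1, 2, 3]
`y = [4, 5, 6]` → y = [4, 5, 6]
`swap_elements(x, y, 0, 0)` → x = [4, 2, 3]; y = [1, 5, 6]
`print(x, y)` → prints [4, 2, 3] [1, 5, 6]

Answer:
[1, 2, 3] [4, 5, 6]
[4, 2, 3] [1, 5, 6]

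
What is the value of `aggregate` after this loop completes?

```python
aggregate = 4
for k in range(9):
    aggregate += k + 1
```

Start at 4, add 1 to 9 = 49
`aggregate` takes the values: 4 → 5 → 7 → 10 → 14 → 19 → 25 → 32 → 40 → 49

Answer: 49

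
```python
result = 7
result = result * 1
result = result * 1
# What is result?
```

Trace:
`result = 7` → result = 7
`result = result * 1` → result = 7
`result = result * 1` → result = 7
So result = 7

Answer: 7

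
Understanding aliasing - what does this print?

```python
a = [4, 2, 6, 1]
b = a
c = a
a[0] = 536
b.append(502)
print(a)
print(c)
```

Key concept: multiple aliases.
Step by step:
`a = [4, 2, 6, 1]` → a = [4, 2, 6, 1]
`b = a` → b = [4, 2, 6, 1] (same object as a)
`c = a` → c = [4, 2, 6, 1] (same object as a, b)
`a[0] = 536` → a = [536, 2, 6, 1] (same object as b, c); b = [536, 2, 6, 1] (same object as a, c); c = [536, 2, 6, 1] (same object as a, b)
`b.append(502)` → a = [536, 2, 6, 1, 502] (same object as b, c); b = [536, 2, 6, 1, 502] (same object as a, c); c = [536, 2, 6, 1, 502] (same object as a, b)
`print(a)` → prints [536, 2, 6, 1, 502]
`print(c)` → prints [536, 2, 6, 1, 502]

Answer:
[536, 2, 6, 1, 502]
[536, 2, 6, 1, 502]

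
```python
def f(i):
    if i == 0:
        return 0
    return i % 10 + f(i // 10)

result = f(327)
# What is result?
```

Sum of digits of 327: 7 + 2 + 3 = 12

Answer: 12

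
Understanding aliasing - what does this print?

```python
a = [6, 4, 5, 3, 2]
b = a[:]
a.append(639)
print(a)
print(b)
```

Key concept: slice [:] creates copy.
Step by step:
`a = [6, 4, 5, 3, 2]` → a = [6, 4, 5, 3, 2]
`b = a[:]` → b = [6, 4, 5, 3, 2]
`a.append(639)` → a = [6, 4, 5, 3, 2, 639]
`print(a)` → prints [6, 4, 5, 3, 2, 639]
`print(b)` → prints [6, 4, 5, 3, 2]

Answer:
[6, 4, 5, 3, 2, 639]
[6, 4, 5, 3, 2]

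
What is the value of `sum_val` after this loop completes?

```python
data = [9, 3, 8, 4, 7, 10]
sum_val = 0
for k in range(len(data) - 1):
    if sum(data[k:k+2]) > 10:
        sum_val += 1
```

Count windows with sum > 10
`sum_val` takes the values: 0 → 1 → 2 → 3 → 4 → 5

Answer: 5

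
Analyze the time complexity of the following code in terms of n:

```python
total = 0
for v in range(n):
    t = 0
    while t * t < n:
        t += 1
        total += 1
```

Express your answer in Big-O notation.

Each loop level contributes: n × √n. Multiplying the contributions gives O(n√n).

Answer: O(n√n)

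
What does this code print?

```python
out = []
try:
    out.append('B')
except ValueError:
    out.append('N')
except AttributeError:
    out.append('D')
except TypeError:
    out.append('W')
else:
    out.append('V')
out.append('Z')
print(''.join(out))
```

Execution trace: 'B' (try body, no exception) → 'V' (else) → 'Z' (after the try/except). Output: BVZ

Answer: BVZ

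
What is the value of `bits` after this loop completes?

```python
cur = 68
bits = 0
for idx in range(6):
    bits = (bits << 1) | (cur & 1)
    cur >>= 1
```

Reverse lowest 6 bits of 68
`bits` takes the values: 0 → 1 → 2 → 4 → 8

Answer: 8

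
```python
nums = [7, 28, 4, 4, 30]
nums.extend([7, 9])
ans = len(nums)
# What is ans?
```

Trace:
`nums = [7, 28, 4, 4, 30]` → nums = [7, 28, 4, 4, 30]
`nums.extend([7, 9])` → nums = [7, 28, 4, 4, 30, 7, 9]
`ans = len(nums)` → ans = 7
So ans = 7

Answer: 7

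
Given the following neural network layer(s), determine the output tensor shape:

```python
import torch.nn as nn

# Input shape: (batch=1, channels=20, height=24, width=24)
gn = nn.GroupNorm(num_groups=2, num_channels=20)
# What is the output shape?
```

Input: (1, 20, 24, 24) -> Output: (1, 20, 24, 24)

Answer: (1, 20, 24, 24)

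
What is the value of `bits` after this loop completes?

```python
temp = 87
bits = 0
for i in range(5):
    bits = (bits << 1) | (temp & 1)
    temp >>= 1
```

Reverse lowest 5 bits of 87
`bits` takes the values: 0 → 1 → 3 → 7 → 14 → 29

Answer: 29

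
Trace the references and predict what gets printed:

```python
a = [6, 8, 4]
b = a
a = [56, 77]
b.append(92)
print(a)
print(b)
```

Key concept: rebinding vs mutation: a is rebound to a new list, b still points at the original.
Step by step:
`a = [6, 8, 4]` → a = [6, 8, 4]
`b = a` → b = [6, 8, 4] (same object as a)
`a = [56, 77]` → a = [56, 77]
`b.append(92)` → b = [6, 8, 4, 92]
`print(a)` → prints [56, 77]
`print(b)` → prints [6, 8, 4, 92]

Answer:
[56, 77]
[6, 8, 4, 92]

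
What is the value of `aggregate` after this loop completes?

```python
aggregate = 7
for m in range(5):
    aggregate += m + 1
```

Start at 7, add 1 to 5 = 22
`aggregate` takes the values: 7 → 8 → 10 → 13 → 17 → 22

Answer: 22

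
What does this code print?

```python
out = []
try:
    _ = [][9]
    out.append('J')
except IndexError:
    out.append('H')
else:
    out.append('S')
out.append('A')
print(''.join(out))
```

Execution trace: 'H' (except IndexError) → 'A' (after the try/except). Output: HA

Answer: HA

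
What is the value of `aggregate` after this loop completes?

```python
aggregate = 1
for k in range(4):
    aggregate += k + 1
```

Start at 1, add 1 to 4 = 11
`aggregate` takes the values: 1 → 2 → 4 → 7 → 11

Answer: 11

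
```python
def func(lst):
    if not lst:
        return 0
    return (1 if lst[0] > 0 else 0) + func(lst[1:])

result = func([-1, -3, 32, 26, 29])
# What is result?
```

Count of positive elements in [-1, -3, 32, 26, 29] = 3

Answer: 3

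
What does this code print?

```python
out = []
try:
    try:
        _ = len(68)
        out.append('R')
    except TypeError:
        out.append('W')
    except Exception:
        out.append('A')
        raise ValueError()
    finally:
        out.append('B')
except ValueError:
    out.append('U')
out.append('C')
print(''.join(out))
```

Execution trace: 'W' (inner except TypeError) → 'B' (inner finally) → 'C' (after the try/except). Output: WBC

Answer: WBC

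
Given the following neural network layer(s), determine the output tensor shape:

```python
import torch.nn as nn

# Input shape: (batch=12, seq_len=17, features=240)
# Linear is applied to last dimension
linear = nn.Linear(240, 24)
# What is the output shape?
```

Input: (12, 17, 240) -> Output: (12, 17, 24)

Answer: (12, 17, 24)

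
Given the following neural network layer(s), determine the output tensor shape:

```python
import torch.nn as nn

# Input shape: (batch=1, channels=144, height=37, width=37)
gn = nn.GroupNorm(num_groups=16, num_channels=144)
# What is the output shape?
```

Input: (1, 144, 37, 37) -> Output: (1, 144, 37, 37)

Answer: (1, 144, 37, 37)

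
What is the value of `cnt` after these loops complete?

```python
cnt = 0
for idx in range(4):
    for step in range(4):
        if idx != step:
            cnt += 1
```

4² - 4 (exclude diagonal)
`cnt` takes the values: 0 → 1 → 2 → 3 → 4 → 5 → 6 → 7 → 8 → 9 → 10 → 11 → 12

Answer: 12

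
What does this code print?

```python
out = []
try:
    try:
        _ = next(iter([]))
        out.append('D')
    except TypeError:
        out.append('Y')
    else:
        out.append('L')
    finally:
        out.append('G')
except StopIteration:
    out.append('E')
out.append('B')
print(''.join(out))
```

Execution trace: 'G' (finally) → 'E' (outer except StopIteration) → 'B' (after the try/except). Output: GEB

Answer: GEB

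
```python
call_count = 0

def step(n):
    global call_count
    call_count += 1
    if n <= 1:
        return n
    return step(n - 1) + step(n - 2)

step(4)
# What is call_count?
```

Calls(n) = 1 + Calls(n-1) + Calls(n-2); Calls(0)=Calls(1)=1. For n=4 this gives 9.

Answer: 9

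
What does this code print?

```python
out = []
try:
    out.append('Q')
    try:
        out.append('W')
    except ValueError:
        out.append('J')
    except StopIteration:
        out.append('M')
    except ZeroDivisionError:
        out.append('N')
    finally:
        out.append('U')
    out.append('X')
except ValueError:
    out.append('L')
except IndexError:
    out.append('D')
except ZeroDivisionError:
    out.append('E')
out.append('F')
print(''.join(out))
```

Execution trace: 'Q' (try body) → 'W' (inner try body, no exception) → 'U' (inner finally) → 'X' (try body, no exception) → 'F' (after the try/except). Output: QWUXF

Answer: QWUXF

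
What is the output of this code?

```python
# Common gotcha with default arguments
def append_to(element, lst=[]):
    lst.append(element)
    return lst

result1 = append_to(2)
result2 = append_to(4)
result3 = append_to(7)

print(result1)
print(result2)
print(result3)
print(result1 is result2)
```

Key concept: mutable default argument gotcha.
Step by step:
`result1 = append_to(2)` → result1 = [2]
`result2 = append_to(4)` → result1 = [2, 4] (same object as result2); result2 = [2, 4] (same object as result1)
`result3 = append_to(7)` → result1 = [2, 4, 7] (same object as result2, result3); result2 = [2, 4, 7] (same object as result1, result3); result3 = [2, 4, 7] (same object as result1, result2)
`print(result1)` → prints [2, 4, 7]
`print(result2)` → prints [2, 4, 7]
`print(result3)` → prints [2, 4, 7]
`print(result1 is result2)` → prints True

Answer:
[2, 4, 7]
[2, 4, 7]
[2, 4, 7]
True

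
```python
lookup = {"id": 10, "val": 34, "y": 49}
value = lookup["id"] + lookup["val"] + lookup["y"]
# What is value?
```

Trace:
`lookup = {"id": 10, "val": 34, "y": 49}` → lookup = {'id': 10, 'val': 34, 'y': 49}
`value = lookup["id"] + lookup["val"] + lookup["y"]` → value = 93
So value = 93

Answer: 93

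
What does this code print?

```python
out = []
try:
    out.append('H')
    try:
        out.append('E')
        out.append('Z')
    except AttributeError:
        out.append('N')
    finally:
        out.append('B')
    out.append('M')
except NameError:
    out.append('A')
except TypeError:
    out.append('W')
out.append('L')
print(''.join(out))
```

Execution trace: 'H' (try body) → 'E' (inner try body) → 'Z' (inner try body, no exception) → 'B' (inner finally) → 'M' (try body, no exception) → 'L' (after the try/except). Output: HEZBML

Answer: HEZBML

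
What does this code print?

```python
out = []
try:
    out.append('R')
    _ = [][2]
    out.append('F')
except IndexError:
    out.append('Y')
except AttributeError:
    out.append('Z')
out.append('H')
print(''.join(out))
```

Execution trace: 'R' (try body) → 'Y' (except IndexError) → 'H' (after the try/except). Output: RYH

Answer: RYH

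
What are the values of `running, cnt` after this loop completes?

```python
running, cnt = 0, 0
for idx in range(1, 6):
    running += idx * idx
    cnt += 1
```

Sum of squares and count
`running, cnt` takes the values: (0, 0) → (1, 0) → (1, 1) → (5, 1) → (5, 2) → (14, 2) → (14, 3) → (30, 3) → (30, 4) → (55, 4) → (55, 5)

Answer: 55, 5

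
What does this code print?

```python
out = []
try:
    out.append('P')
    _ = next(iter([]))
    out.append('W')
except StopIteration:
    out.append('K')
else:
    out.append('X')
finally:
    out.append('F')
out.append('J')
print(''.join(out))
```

Execution trace: 'P' (try body) → 'K' (except StopIteration) → 'F' (finally) → 'J' (after the try/except). Output: PKFJ

Answer: PKFJ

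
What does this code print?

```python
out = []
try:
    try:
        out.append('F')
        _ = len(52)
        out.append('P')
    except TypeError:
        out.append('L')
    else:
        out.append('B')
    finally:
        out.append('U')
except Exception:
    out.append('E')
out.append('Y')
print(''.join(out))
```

Execution trace: 'F' (inner try body) → 'L' (inner except TypeError) → 'U' (inner finally) → 'Y' (after the try/except). Output: FLUY

Answer: FLUY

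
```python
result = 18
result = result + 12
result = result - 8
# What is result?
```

Trace:
`result = 18` → result = 18
`result = result + 12` → result = 30
`result = result - 8` → result = 22
So result = 22

Answer: 22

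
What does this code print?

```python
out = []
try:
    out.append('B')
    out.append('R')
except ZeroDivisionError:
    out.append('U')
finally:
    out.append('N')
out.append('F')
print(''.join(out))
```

Execution trace: 'B' (try body) → 'R' (try body, no exception) → 'N' (finally) → 'F' (after the try/except). Output: BRNF

Answer: BRNF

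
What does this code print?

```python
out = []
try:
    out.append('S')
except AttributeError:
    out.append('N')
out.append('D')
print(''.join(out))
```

Execution trace: 'S' (try body, no exception) → 'D' (after the try/except). Output: SD

Answer: SD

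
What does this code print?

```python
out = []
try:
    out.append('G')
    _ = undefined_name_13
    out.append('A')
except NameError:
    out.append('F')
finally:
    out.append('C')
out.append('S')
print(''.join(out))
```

Execution trace: 'G' (try body) → 'F' (except NameError) → 'C' (finally) → 'S' (after the try/except). Output: GFCS

Answer: GFCS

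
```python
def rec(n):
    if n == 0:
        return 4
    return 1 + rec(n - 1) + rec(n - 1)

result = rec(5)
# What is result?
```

rec(n) = 1 + 2·rec(n-1), rec(0)=4. Closed form: (4+1)·2^5 - 1 = 159.

Answer: 159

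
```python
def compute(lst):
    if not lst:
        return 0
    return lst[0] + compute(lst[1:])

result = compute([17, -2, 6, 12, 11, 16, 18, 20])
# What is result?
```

17 + (-2) + 6 + 12 + 11 + 16 + 18 + 20 + 0 = 98

Answer: 98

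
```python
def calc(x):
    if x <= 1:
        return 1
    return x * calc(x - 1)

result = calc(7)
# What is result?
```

calc(7) = 7 * 6 * 5 * 4 * 3 * 2 * 1 = 5040

Answer: 5040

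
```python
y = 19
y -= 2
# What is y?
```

Trace:
`y = 19` → y = 19
`y -= 2` → y = 17
So y = 17

Answer: 17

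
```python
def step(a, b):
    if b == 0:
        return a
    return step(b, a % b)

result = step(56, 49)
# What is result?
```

step(56, 49) -> step(49, 7) -> step(7, 0) -> 7

Answer: 7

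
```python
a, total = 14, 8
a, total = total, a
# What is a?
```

Trace:
`a, total = 14, 8` → a = 14; total = 8
`a, total = total, a` → a = 8; total = 14
So a = 8

Answer: 8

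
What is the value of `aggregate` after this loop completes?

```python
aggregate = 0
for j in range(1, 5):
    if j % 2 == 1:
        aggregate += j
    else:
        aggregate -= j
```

Add odd, subtract even
`aggregate` takes the values: 0 → 1 → -1 → 2 → -2

Answer: -2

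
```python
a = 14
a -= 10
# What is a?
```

Trace:
`a = 14` → a = 14
`a -= 10` → a = 4
So a = 4

Answer: 4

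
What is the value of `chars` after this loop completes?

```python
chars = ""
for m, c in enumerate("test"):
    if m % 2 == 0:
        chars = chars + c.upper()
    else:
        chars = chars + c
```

Uppercase even positions in 'test'
`chars` takes the values: "" → "T" → "Te" → "TeS" → "TeSt"

Answer: "TeSt"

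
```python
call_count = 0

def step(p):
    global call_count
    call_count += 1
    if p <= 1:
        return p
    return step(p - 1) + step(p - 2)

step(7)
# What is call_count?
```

Calls(p) = 1 + Calls(p-1) + Calls(p-2); Calls(0)=Calls(1)=1. For p=7 this gives 41.

Answer: 41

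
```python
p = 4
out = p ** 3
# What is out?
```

Trace:
`p = 4` → p = 4
`out = p ** 3` → out = 64
So out = 64

Answer: 64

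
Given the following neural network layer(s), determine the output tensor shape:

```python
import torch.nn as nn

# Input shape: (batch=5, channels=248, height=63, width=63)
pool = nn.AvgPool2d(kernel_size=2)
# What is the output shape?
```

Input: (5, 248, 63, 63) -> Output: (5, 248, 31, 31)

Answer: (5, 248, 31, 31)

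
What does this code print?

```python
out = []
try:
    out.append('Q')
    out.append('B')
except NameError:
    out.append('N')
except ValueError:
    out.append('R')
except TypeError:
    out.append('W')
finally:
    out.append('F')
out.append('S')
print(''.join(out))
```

Execution trace: 'Q' (try body) → 'B' (try body, no exception) → 'F' (finally) → 'S' (after the try/except). Output: QBFS

Answer: QBFS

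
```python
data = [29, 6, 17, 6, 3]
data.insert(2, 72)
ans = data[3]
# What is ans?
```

Trace:
`data = [29, 6, 17, 6, 3]` → data = [29, 6, 17, 6, 3]
`data.insert(2, 72)` → data = [29, 6, 72, 17, 6, 3]
`ans = data[3]` → ans = 17
So ans = 17

Answer: 17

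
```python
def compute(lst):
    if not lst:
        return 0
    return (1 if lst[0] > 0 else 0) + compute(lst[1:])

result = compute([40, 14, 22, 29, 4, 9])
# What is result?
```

Count of positive elements in [40, 14, 22, 29, 4, 9] = 6

Answer: 6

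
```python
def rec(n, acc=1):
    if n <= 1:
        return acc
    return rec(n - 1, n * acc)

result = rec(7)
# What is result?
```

Accumulator trace (n, acc): (7, 1) -> (6, 7) -> (5, 42) -> (4, 210) -> (3, 840) -> (2, 2520) -> (1, 5040) -> return 5040

Answer: 5040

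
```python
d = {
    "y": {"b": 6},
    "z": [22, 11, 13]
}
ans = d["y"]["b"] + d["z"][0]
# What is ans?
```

Trace:
`d = { ...` → d = {'y': {'b': 6}, 'z': [22, 11, 13]}
`ans = d["y"]["b"] + d["z"][0]` → ans = 28
So ans = 28

Answer: 28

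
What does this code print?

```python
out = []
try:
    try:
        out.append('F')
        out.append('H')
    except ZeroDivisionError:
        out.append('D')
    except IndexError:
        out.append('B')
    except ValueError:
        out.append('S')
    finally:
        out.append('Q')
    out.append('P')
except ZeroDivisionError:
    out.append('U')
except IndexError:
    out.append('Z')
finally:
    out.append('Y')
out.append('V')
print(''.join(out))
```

Execution trace: 'F' (inner try body) → 'H' (inner try body, no exception) → 'Q' (inner finally) → 'P' (try body, no exception) → 'Y' (finally) → 'V' (after the try/except). Output: FHQPYV

Answer: FHQPYV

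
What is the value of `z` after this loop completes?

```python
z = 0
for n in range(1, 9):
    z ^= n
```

XOR of 1 to 8
`z` takes the values: 0 → 1 → 3 → 0 → 4 → 1 → 7 → 0 → 8

Answer: 8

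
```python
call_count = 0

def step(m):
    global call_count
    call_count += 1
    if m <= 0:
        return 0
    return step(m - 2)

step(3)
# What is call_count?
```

Linear recursion stepping by 2: 3 calls from m=3 down to ≤0.

Answer: 3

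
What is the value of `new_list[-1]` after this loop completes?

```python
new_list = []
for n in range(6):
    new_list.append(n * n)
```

Last element of squares 0 to 5
`new_list` takes the values: [] → [0] → [0, 1] → [0, 1, 4] → [0, 1, 4, 9] → [0, 1, 4, 9, 16] → [0, 1, 4, 9, 16, 25]
So `new_list[-1]` = 25

Answer: 25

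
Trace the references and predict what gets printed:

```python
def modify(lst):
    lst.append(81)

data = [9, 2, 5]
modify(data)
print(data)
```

Key concept: function modifies passed list.
Step by step:
`data = [9, 2, 5]` → data = [9, 2, 5]
`modify(data)` → data = [9, 2, 5, 81]
`print(data)` → prints [9, 2, 5, 81]

Answer: [9, 2, 5, 81]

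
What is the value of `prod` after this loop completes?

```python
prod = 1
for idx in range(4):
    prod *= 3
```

3^4 = 81
`prod` takes the values: 1 → 3 → 9 → 27 → 81

Answer: 81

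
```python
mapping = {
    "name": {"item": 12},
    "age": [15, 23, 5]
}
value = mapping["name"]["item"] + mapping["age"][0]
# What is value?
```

Trace:
`mapping = { ...` → mapping = {'name': {'item': 12}, 'age': [15, 23, 5]}
`value = mapping["name"]["item"] + mapping["age"][0]` → value = 27
So value = 27

Answer: 27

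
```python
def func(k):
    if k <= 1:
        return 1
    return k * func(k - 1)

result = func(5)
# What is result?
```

func(5) = 5 * 4 * 3 * 2 * 1 = 120

Answer: 120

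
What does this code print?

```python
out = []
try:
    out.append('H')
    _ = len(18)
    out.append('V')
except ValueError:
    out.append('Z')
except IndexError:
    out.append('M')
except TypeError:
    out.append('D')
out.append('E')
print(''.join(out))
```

Execution trace: 'H' (try body) → 'D' (except TypeError) → 'E' (after the try/except). Output: HDE

Answer: HDE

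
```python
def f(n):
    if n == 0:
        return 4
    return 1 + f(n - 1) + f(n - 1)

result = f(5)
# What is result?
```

f(n) = 1 + 2·f(n-1), f(0)=4. Closed form: (4+1)·2^5 - 1 = 159.

Answer: 159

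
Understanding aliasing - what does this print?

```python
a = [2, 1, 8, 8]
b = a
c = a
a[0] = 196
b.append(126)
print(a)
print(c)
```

Key concept: multiple aliases.
Step by step:
`a = [2, 1, 8, 8]` → a = [2, 1, 8, 8]
`b = a` → b = [2, 1, 8, 8] (same object as a)
`c = a` → c = [2, 1, 8, 8] (same object as a, b)
`a[0] = 196` → a = [196, 1, 8, 8] (same object as b, c); b = [196, 1, 8, 8] (same object as a, c); c = [196, 1, 8, 8] (same object as a, b)
`b.append(126)` → a = [196, 1, 8, 8, 126] (same object as b, c); b = [196, 1, 8, 8, 126] (same object as a, c); c = [196, 1, 8, 8, 126] (same object as a, b)
`print(a)` → prints [196, 1, 8, 8, 126]
`print(c)` → prints [196, 1, 8, 8, 126]

Answer:
[196, 1, 8, 8, 126]
[196, 1, 8, 8, 126]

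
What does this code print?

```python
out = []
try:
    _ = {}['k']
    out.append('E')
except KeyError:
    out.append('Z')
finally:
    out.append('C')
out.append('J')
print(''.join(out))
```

Execution trace: 'Z' (except KeyError) → 'C' (finally) → 'J' (after the try/except). Output: ZCJ

Answer: ZCJ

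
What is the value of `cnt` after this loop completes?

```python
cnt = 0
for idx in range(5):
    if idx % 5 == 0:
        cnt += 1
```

Count numbers divisible by 5 in range(5)
`cnt` takes the values: 0 → 1

Answer: 1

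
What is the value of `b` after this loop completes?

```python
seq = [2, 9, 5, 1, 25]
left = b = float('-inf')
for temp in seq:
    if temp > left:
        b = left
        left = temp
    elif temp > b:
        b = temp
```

Second largest (with repeats) in [2, 9, 5, 1, 25]
`b` takes the values: -inf → 2 → 5 → 9

Answer: 9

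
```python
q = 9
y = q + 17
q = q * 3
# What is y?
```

Trace:
`q = 9` → q = 9
`y = q + 17` → y = 26
`q = q * 3` → q = 27
So y = 26

Answer: 26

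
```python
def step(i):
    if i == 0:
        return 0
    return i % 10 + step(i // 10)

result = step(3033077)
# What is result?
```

Sum of digits of 3033077: 7 + 7 + 0 + 3 + 3 + 0 + 3 = 23

Answer: 23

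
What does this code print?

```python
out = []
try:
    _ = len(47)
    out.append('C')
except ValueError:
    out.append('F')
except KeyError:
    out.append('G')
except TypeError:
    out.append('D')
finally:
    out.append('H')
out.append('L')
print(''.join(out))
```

Execution trace: 'D' (except TypeError) → 'H' (finally) → 'L' (after the try/except). Output: DHL

Answer: DHL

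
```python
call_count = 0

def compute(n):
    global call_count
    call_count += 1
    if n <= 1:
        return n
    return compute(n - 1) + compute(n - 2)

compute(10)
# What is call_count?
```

Calls(n) = 1 + Calls(n-1) + Calls(n-2); Calls(0)=Calls(1)=1. For n=10 this gives 177.

Answer: 177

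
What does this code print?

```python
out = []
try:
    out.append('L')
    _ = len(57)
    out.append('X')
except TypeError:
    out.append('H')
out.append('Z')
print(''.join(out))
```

Execution trace: 'L' (try body) → 'H' (except TypeError) → 'Z' (after the try/except). Output: LHZ

Answer: LHZ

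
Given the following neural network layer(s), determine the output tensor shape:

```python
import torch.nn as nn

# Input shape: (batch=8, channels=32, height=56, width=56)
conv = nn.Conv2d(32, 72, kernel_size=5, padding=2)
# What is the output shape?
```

Input: (8, 32, 56, 56) -> Output: (8, 72, 56, 56)

Answer: (8, 72, 56, 56)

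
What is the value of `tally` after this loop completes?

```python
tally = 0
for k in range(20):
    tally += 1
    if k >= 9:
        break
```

Loop breaks when k reaches 9, tally is 10
`tally` takes the values: 0 → 1 → 2 → 3 → 4 → 5 → 6 → 7 → 8 → 9 → 10

Answer: 10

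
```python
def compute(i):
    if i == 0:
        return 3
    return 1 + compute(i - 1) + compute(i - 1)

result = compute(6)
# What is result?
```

compute(i) = 1 + 2·compute(i-1), compute(0)=3. Closed form: (3+1)·2^6 - 1 = 255.

Answer: 255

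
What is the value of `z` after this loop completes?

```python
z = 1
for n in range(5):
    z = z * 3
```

Multiply by 3, 5 times: 1 * 3^5 = 243
`z` takes the values: 1 → 3 → 9 → 27 → 81 → 243

Answer: 243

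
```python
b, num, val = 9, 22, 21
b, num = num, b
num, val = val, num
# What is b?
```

Trace:
`b, num, val = 9, 22, 21` → b = 9; num = 22; val = 21
`b, num = num, b` → b = 22; num = 9
`num, val = val, num` → num = 21; val = 9
So b = 22

Answer: 22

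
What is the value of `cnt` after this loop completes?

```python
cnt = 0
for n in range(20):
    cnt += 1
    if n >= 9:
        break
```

Loop breaks when n reaches 9, cnt is 10
`cnt` takes the values: 0 → 1 → 2 → 3 → 4 → 5 → 6 → 7 → 8 → 9 → 10

Answer: 10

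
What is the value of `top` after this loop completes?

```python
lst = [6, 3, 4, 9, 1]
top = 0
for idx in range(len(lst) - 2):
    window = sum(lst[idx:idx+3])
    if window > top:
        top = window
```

Max sum of 3-element window in [6, 3, 4, 9, 1]
`top` takes the values: 0 → 13 → 16

Answer: 16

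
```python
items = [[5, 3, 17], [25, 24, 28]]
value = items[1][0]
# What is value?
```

Trace:
`items = [[5, 3, 17], [25, 24, 28]]` → items = [[5, 3, 17], [25, 24, 28]]
`value = items[1][0]` → value = 25
So value = 25

Answer: 25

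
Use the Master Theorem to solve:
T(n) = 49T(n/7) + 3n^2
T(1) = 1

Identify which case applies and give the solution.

a=49, b=7, f(n)=3n^2. log_7(49) = 2. Since c=2 = 2, Case 2 applies: T(n) = Θ(n^log_b(a) · log n) = O(n^2 log n).

Answer: O(n^2 log n) - Case 2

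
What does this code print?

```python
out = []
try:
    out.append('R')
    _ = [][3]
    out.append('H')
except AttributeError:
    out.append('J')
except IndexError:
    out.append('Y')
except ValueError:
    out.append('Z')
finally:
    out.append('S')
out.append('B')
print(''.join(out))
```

Execution trace: 'R' (try body) → 'Y' (except IndexError) → 'S' (finally) → 'B' (after the try/except). Output: RYSB

Answer: RYSB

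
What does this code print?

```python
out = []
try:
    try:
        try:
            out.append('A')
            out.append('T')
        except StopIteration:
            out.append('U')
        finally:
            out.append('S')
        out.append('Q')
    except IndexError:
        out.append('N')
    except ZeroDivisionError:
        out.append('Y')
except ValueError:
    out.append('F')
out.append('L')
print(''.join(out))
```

Execution trace: 'A' (inner try body) → 'T' (inner try body, no exception) → 'S' (inner finally) → 'Q' (try body, no exception) → 'L' (after the try/except). Output: ATSQL

Answer: ATSQL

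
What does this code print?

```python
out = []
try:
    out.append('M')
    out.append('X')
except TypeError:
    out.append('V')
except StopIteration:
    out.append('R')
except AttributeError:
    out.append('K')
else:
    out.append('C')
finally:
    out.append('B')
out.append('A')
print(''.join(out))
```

Execution trace: 'M' (try body) → 'X' (try body, no exception) → 'C' (else) → 'B' (finally) → 'A' (after the try/except). Output: MXCBA

Answer: MXCBA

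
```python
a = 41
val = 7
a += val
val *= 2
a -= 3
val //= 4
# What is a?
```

Trace:
`a = 41` → a = 41
`val = 7` → val = 7
`a += val` → a = 48
`val *= 2` → val = 14
`a -= 3` → a = 45
`val //= 4` → val = 3
So a = 45

Answer: 45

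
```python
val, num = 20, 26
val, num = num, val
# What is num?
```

Trace:
`val, num = 20, 26` → val = 20; num = 26
`val, num = num, val` → val = 26; num = 20
So num = 20

Answer: 20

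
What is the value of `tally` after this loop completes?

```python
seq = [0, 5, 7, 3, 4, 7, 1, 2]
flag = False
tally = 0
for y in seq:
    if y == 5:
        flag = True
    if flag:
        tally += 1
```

Count elements after first 5 in [0, 5, 7, 3, 4, 7, 1, 2]
`tally` takes the values: 0 → 1 → 2 → 3 → 4 → 5 → 6 → 7

Answer: 7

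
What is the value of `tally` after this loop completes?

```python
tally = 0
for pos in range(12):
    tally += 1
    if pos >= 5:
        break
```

Loop breaks when pos reaches 5, tally is 6
`tally` takes the values: 0 → 1 → 2 → 3 → 4 → 5 → 6

Answer: 6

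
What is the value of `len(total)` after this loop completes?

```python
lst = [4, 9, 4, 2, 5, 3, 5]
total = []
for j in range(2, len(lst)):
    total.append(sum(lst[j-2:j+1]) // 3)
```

Number of 3-element averages
`total` takes the values: [] → [5] → [5, 5] → [5, 5, 3] → [5, 5, 3, 3] → [5, 5, 3, 3, 4]
So `len(total)` = 5

Answer: 5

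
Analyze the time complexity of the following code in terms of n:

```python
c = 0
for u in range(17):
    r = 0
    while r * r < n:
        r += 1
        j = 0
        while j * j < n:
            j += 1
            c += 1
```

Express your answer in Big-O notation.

Each loop level contributes: 1 × √n × √n. Multiplying the contributions gives O(n).

Answer: O(n)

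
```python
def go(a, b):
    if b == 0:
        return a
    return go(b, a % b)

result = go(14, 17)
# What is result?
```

go(14, 17) -> go(17, 14) -> go(14, 3) -> go(3, 2) -> go(2, 1) -> go(1, 0) -> 1

Answer: 1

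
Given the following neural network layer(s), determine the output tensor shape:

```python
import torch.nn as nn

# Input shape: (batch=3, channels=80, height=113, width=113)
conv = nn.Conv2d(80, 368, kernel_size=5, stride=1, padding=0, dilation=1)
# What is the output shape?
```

Input: (3, 80, 113, 113) -> Output: (3, 368, 109, 109)

Answer: (3, 368, 109, 109)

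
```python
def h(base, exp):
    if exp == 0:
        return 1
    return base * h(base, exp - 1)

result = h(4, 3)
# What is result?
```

h(4, 3) = 4 * 4 * 4 = 64

Answer: 64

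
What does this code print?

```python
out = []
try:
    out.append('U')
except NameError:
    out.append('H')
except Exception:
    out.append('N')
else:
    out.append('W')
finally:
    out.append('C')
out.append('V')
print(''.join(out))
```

Execution trace: 'U' (try body, no exception) → 'W' (else) → 'C' (finally) → 'V' (after the try/except). Output: UWCV

Answer: UWCV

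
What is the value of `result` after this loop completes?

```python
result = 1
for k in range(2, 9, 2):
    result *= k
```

Product of even numbers 2 to 8
`result` takes the values: 1 → 2 → 8 → 48 → 384

Answer: 384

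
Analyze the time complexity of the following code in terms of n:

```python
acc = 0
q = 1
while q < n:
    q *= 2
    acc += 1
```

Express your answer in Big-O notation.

Each loop level contributes: log n. Multiplying the contributions gives O(log n).

Answer: O(log n)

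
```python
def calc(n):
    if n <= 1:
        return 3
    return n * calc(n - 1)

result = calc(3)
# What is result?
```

calc(3) = 3 * 2 * 3 = 18

Answer: 18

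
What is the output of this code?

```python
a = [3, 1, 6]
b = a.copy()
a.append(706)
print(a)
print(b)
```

Key concept: list.copy() creates independent copy.
Step by step:
`a = [3, 1, 6]` → a = [3, 1, 6]
`b = a.copy()` → b = [3, 1, 6]
`a.append(706)` → a = [3, 1, 6, 706]
`print(a)` → prints [3, 1, 6, 706]
`print(b)` → prints [3, 1, 6]

Answer:
[3, 1, 6, 706]
[3, 1, 6]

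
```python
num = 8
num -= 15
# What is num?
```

Trace:
`num = 8` → num = 8
`num -= 15` → num = -7
So num = -7

Answer: -7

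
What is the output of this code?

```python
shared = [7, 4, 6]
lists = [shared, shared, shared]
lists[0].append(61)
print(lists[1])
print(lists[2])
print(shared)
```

Key concept: list of same reference.
Step by step:
`shared = [7, 4, 6]` → shared = [7, 4, 6]
`lists = [shared, shared, shared]` → lists = [[7, 4, 6], [7, 4, 6], [7, 4, 6]]
`lists[0].append(61)` → shared = [7, 4, 6, 61]; lists = [[7, 4, 6, 61], [7, 4, 6, 61], [7, 4, 6, 61]]
`print(lists[1])` → prints [7, 4, 6, 61]
`print(lists[2])` → prints [7, 4, 6, 61]
`print(shared)` → prints [7, 4, 6, 61]

Answer:
[7, 4, 6, 61]
[7, 4, 6, 61]
[7, 4, 6, 61]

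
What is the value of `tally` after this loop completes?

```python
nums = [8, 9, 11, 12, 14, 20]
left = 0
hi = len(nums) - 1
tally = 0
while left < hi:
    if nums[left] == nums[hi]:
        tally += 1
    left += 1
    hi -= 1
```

Count matching pairs from ends
`tally` takes the values: 0

Answer: 0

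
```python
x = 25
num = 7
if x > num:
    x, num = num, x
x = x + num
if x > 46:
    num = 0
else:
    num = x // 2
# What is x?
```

Trace:
`x = 25` → x = 25
`num = 7` → num = 7
`if x > num: ...` → x > num is True → x = 7; num = 25
`x = x + num` → x = 32
`if x > 46: ...` → x > 46 is False, take else branch → num = 16
So x = 32

Answer: 32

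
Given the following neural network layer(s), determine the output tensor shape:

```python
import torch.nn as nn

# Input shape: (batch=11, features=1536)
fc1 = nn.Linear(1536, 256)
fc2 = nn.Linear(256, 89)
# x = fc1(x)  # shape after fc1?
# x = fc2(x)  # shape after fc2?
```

Input: (11, 1536) -> after fc1: (11, 256) -> Output: (11, 89)

Answer: (11, 89)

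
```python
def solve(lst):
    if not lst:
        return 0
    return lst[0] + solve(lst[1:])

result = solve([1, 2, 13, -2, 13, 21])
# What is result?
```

1 + 2 + 13 + (-2) + 13 + 21 + 0 = 48

Answer: 48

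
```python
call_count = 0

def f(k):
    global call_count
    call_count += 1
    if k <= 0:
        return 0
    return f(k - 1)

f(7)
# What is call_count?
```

Linear recursion stepping by 1: 8 calls from k=7 down to ≤0.

Answer: 8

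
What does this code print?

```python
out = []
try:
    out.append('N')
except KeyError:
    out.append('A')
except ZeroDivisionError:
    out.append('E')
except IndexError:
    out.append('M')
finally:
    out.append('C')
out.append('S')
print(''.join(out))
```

Execution trace: 'N' (try body, no exception) → 'C' (finally) → 'S' (after the try/except). Output: NCS

Answer: NCS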